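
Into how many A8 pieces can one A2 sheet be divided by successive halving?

64

Each ISO step halves the sheet: 1 × A2 → 2 × A3 → 4 × A4 → 8 × A5 → …
From A2 to A8 is 6 halving steps: 2^6 = 64.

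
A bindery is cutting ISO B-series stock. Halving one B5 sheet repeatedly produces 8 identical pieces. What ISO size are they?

B8

8 = 2^3, so 3 halving steps.
B5 → B6 → … → B8 after 3 steps.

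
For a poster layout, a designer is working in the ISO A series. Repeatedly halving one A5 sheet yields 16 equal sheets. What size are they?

A9

16 = 2^4, so 4 halving steps.
A5 → A6 → … → A9 after 4 steps.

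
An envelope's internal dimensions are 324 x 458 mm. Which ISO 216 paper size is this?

C3 (324 × 458 mm)

Aspect ratio 458/324 ≈ 1.414 — close to the ISO √2 ≈ 1.414.
In the C-series (envelope sizes, between A and B): C3 = 324 × 458 mm.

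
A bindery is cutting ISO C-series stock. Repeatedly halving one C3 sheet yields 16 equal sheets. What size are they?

16 = 2^4, so 4 halving steps.
C3 → C4 → … → C7 after 4 steps.

C7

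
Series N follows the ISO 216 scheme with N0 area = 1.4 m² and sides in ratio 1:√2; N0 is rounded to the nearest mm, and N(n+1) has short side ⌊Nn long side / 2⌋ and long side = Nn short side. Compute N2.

Let N0's short side be w mm. w · w√2 = 1.4 m² = 1,400,000 mm², so w ≈ 995.0 mm and w√2 ≈ 1407.1 mm → N0 = 995 × 1407 mm.
N1: ⌊1407/2⌋ × 995 = 703 × 995 mm
N2: ⌊995/2⌋ × 703 = 497 × 703 mm

497 × 703 mm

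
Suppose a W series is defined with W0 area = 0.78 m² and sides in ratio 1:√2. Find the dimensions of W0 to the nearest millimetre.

Let the short side be w mm. Then w · w√2 = 0.78 m² = 780,000 mm².
w² = 780,000/√2, so w ≈ 742.7 mm; long side = w√2 ≈ 1050.3 mm.

743 × 1050 mm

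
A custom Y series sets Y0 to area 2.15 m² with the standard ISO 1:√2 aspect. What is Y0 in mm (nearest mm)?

Let the short side be w mm. Then w · w√2 = 2.15 m² = 2,150,000 mm².
w² = 2,150,000/√2, so w ≈ 1233.0 mm; long side = w√2 ≈ 1743.7 mm.

1233 × 1744 mm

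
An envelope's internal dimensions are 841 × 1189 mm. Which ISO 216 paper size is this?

A0 (841 × 1189 mm)

Aspect ratio 1189/841 ≈ 1.414 — close to the ISO √2 ≈ 1.414.
In the A-series (A0 area = 1 m²): A0 = 841 × 1189 mm.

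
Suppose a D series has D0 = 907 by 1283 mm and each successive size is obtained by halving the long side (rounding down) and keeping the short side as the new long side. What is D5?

160 × 226 mm

D1: ⌊1283/2⌋ × 907 = 641 × 907 mm
D2: ⌊907/2⌋ × 641 = 453 × 641 mm
D3: ⌊641/2⌋ × 453 = 320 × 453 mm
D4: ⌊453/2⌋ × 320 = 226 × 320 mm
D5: ⌊320/2⌋ × 226 = 160 × 226 mm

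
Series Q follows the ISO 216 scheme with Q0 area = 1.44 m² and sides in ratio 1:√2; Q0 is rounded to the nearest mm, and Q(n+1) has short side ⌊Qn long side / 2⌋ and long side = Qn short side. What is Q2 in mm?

504 × 713 mm

Let Q0's short side be w mm. w · w√2 = 1.44 m² = 1,440,000 mm², so w ≈ 1009.1 mm and w√2 ≈ 1427.0 mm → Q0 = 1009 × 1427 mm.
Q1: ⌊1427/2⌋ × 1009 = 713 × 1009 mm
Q2: ⌊1009/2⌋ × 713 = 504 × 713 mm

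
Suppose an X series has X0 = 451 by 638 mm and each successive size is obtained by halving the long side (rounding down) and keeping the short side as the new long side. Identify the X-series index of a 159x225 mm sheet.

X0: 451 × 638 mm
X1: 319 × 451 mm
X2: 225 × 319 mm
X3: 159 × 225 mm
X4: 112 × 159 mm
→ matches X3.

X3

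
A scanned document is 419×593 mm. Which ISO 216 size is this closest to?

Aspect ratio 593/419 ≈ 1.415 — close to the ISO √2 ≈ 1.414.
In the A-series (A0 area = 1 m²): A2 = 420 × 594 mm.
Off by 2 mm total — nearest standard size.

A2 (420 × 594 mm)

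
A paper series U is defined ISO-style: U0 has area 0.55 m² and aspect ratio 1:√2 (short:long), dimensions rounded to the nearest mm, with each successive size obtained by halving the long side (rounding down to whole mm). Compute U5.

110 × 156 mm

Let U0's short side be w mm. w · w√2 = 0.55 m² = 550,000 mm², so w ≈ 623.6 mm and w√2 ≈ 881.9 mm → U0 = 624 × 882 mm.
U1: ⌊882/2⌋ × 624 = 441 × 624 mm
U2: ⌊624/2⌋ × 441 = 312 × 441 mm
U3: ⌊441/2⌋ × 312 = 220 × 312 mm
U4: ⌊312/2⌋ × 220 = 156 × 220 mm
U5: ⌊220/2⌋ × 156 = 110 × 156 mm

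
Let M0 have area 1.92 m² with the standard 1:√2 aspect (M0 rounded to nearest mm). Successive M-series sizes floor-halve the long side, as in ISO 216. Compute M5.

Let M0's short side be w mm. w · w√2 = 1.92 m² = 1,920,000 mm², so w ≈ 1165.2 mm and w√2 ≈ 1647.8 mm → M0 = 1165 × 1648 mm.
M1: ⌊1648/2⌋ × 1165 = 824 × 1165 mm
M2: ⌊1165/2⌋ × 824 = 582 × 824 mm
M3: ⌊824/2⌋ × 582 = 412 × 582 mm
M4: ⌊582/2⌋ × 412 = 291 × 412 mm
M5: ⌊412/2⌋ × 291 = 206 × 291 mm

206 × 291 mm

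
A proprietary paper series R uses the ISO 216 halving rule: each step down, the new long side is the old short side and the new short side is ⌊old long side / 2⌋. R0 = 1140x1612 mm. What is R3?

403 × 570 mm

R1: ⌊1612/2⌋ × 1140 = 806 × 1140 mm
R2: ⌊1140/2⌋ × 806 = 570 × 806 mm
R3: ⌊806/2⌋ × 570 = 403 × 570 mm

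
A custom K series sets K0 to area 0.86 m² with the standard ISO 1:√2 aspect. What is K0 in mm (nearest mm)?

780 × 1103 mm

Let the short side be w mm. Then w · w√2 = 0.86 m² = 860,000 mm².
w² = 860,000/√2, so w ≈ 779.8 mm; long side = w√2 ≈ 1102.8 mm.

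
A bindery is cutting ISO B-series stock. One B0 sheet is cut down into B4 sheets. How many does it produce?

Each ISO step halves the sheet: 1 × B0 → 2 × B1 → 4 × B2 → 8 × B3 → …
From B0 to B4 is 4 halving steps: 2^4 = 16.

16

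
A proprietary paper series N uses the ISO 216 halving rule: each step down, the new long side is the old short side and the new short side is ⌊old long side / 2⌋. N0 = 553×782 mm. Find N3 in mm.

195 × 276 mm

N1: ⌊782/2⌋ × 553 = 391 × 553 mm
N2: ⌊553/2⌋ × 391 = 276 × 391 mm
N3: ⌊391/2⌋ × 276 = 195 × 276 mm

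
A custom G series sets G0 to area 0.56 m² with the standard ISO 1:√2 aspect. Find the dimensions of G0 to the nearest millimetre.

629 × 890 mm

Let the short side be w mm. Then w · w√2 = 0.56 m² = 560,000 mm².
w² = 560,000/√2, so w ≈ 629.3 mm; long side = w√2 ≈ 889.9 mm.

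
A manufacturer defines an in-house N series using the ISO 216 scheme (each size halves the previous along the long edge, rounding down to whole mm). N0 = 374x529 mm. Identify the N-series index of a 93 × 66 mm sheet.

N5

N0: 374 × 529 mm
N1: 264 × 374 mm
N2: 187 × 264 mm
N3: 132 × 187 mm
N4: 93 × 132 mm
N5: 66 × 93 mm
N6: 46 × 66 mm
→ matches N5.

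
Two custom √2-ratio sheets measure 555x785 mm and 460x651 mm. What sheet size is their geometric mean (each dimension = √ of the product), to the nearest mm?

505 × 715 mm

Short side: √(555 · 460) = √255300 ≈ 505.3 → 505 mm
Long side: √(785 · 651) = √511035 ≈ 714.9 → 715 mm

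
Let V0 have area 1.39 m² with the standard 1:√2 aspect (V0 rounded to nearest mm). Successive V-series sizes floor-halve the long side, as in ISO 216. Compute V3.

Let V0's short side be w mm. w · w√2 = 1.39 m² = 1,390,000 mm², so w ≈ 991.4 mm and w√2 ≈ 1402.1 mm → V0 = 991 × 1402 mm.
V1: ⌊1402/2⌋ × 991 = 701 × 991 mm
V2: ⌊991/2⌋ × 701 = 495 × 701 mm
V3: ⌊701/2⌋ × 495 = 350 × 495 mm

350 × 495 mm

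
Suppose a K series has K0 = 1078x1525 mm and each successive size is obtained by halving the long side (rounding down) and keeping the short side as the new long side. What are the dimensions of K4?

269 × 381 mm

K1: ⌊1525/2⌋ × 1078 = 762 × 1078 mm
K2: ⌊1078/2⌋ × 762 = 539 × 762 mm
K3: ⌊762/2⌋ × 539 = 381 × 539 mm
K4: ⌊539/2⌋ × 381 = 269 × 381 mm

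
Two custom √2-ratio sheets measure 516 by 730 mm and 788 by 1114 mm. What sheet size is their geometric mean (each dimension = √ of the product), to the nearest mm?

Short side: √(516 · 788) = √406608 ≈ 637.7 → 638 mm
Long side: √(730 · 1114) = √813220 ≈ 901.8 → 902 mm

638 × 902 mm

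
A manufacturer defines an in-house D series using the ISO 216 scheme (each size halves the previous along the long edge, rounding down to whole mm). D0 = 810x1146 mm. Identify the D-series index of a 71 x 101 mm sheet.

D7

D0: 810 × 1146 mm
D1: 573 × 810 mm
D2: 405 × 573 mm
D3: 286 × 405 mm
D4: 202 × 286 mm
D5: 143 × 202 mm
D6: 101 × 143 mm
D7: 71 × 101 mm
D8: 50 × 71 mm
→ matches D7.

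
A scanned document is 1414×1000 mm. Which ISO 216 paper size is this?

B0 (1000 × 1414 mm)

Aspect ratio 1414/1000 ≈ 1.414 — close to the ISO √2 ≈ 1.414.
In the B-series (B0 = 1000 × 1414 mm): B0 = 1000 × 1414 mm.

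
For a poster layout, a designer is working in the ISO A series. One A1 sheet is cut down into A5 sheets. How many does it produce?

Each ISO step halves the sheet: 1 × A1 → 2 × A2 → 4 × A3 → 8 × A4 → …
From A1 to A5 is 4 halving steps: 2^4 = 16.

16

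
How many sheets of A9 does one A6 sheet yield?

8

Each ISO step halves the sheet: 1 × A6 → 2 × A7 → 4 × A8 → 8 × A9
From A6 to A9 is 3 halving steps: 2^3 = 8.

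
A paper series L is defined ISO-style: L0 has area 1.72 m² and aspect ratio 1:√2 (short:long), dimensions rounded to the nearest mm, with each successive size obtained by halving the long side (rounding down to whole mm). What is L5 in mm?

195 × 275 mm

Let L0's short side be w mm. w · w√2 = 1.72 m² = 1,720,000 mm², so w ≈ 1102.8 mm and w√2 ≈ 1559.6 mm → L0 = 1103 × 1560 mm.
L1: ⌊1560/2⌋ × 1103 = 780 × 1103 mm
L2: ⌊1103/2⌋ × 780 = 551 × 780 mm
L3: ⌊780/2⌋ × 551 = 390 × 551 mm
L4: ⌊551/2⌋ × 390 = 275 × 390 mm
L5: ⌊390/2⌋ × 275 = 195 × 275 mm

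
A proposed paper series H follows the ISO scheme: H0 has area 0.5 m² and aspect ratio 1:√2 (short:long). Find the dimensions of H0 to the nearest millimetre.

595 × 841 mm

Let the short side be w mm. Then w · w√2 = 0.5 m² = 500,000 mm².
w² = 500,000/√2, so w ≈ 594.6 mm; long side = w√2 ≈ 840.9 mm.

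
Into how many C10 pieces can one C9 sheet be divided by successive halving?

2

C9 = 40 × 57 mm; C10 = 28 × 40 mm.
Each halving step doubles the count; 1 step from C9 to C10.
2^1 = 2.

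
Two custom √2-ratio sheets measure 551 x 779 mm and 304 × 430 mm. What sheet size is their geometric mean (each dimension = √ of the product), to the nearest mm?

Short side: √(551 · 304) = √167504 ≈ 409.3 → 409 mm
Long side: √(779 · 430) = √334970 ≈ 578.8 → 579 mm

409 × 579 mm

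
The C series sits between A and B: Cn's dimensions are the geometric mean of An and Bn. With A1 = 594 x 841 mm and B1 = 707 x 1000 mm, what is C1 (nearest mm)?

Short side: √(594 · 707) = √419958 ≈ 648.0 → 648 mm
Long side: √(841 · 1000) = √841000 ≈ 917.1 → 917 mm

648 × 917 mm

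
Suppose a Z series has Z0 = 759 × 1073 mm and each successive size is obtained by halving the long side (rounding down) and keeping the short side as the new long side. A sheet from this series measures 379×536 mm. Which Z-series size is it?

Z0: 759 × 1073 mm
Z1: 536 × 759 mm
Z2: 379 × 536 mm
Z3: 268 × 379 mm
→ matches Z2.

Z2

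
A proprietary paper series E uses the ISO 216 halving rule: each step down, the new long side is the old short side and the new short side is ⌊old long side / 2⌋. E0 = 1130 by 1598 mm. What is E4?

282 × 399 mm

E1: ⌊1598/2⌋ × 1130 = 799 × 1130 mm
E2: ⌊1130/2⌋ × 799 = 565 × 799 mm
E3: ⌊799/2⌋ × 565 = 399 × 565 mm
E4: ⌊565/2⌋ × 399 = 282 × 399 mm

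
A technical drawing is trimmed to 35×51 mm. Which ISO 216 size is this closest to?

A9 (37 × 52 mm)

Aspect ratio 51/35 ≈ 1.457 (ISO target is √2 ≈ 1.414).
In the A-series (A0 area = 1 m²): A9 = 37 × 52 mm.
Off by 3 mm total — nearest standard size.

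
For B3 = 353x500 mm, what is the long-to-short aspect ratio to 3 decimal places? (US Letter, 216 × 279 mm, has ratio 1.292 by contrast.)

1.416

500 / 353 = 1.416
ISO 216 targets √2 ≈ 1.414; the +0.002 deviation is from mm rounding.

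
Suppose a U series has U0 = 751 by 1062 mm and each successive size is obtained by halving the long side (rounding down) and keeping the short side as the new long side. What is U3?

U1: ⌊1062/2⌋ × 751 = 531 × 751 mm
U2: ⌊751/2⌋ × 531 = 375 × 531 mm
U3: ⌊531/2⌋ × 375 = 265 × 375 mm

265 × 375 mm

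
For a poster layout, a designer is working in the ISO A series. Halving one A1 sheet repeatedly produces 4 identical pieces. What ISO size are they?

A3

4 = 2^2, so 2 halving steps.
A1 → A2 → … → A3 after 2 steps.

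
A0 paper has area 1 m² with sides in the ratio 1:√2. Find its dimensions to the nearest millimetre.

Let the short side be w mm. Then the long side is w√2 and w · w√2 = 10⁶ mm².
w² = 10⁶/√2, so w = 1000 / 2^(1/4) ≈ 840.9 mm; long side = 1000 · 2^(1/4) ≈ 1189.2 mm.

841 × 1189 mm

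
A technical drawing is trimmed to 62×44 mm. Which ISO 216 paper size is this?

Aspect ratio 62/44 ≈ 1.409 — close to the ISO √2 ≈ 1.414.
In the B-series (B0 = 1000 × 1414 mm): B9 = 44 × 62 mm.

B9 (44 × 62 mm)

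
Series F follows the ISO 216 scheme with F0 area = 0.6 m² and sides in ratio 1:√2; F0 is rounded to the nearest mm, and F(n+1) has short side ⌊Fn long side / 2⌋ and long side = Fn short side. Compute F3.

Let F0's short side be w mm. w · w√2 = 0.6 m² = 600,000 mm², so w ≈ 651.4 mm and w√2 ≈ 921.2 mm → F0 = 651 × 921 mm.
F1: ⌊921/2⌋ × 651 = 460 × 651 mm
F2: ⌊651/2⌋ × 460 = 325 × 460 mm
F3: ⌊460/2⌋ × 325 = 230 × 325 mm

230 × 325 mm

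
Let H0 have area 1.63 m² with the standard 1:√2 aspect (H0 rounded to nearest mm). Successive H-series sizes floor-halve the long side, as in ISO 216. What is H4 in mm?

Let H0's short side be w mm. w · w√2 = 1.63 m² = 1,630,000 mm², so w ≈ 1073.6 mm and w√2 ≈ 1518.3 mm → H0 = 1074 × 1518 mm.
H1: ⌊1518/2⌋ × 1074 = 759 × 1074 mm
H2: ⌊1074/2⌋ × 759 = 537 × 759 mm
H3: ⌊759/2⌋ × 537 = 379 × 537 mm
H4: ⌊537/2⌋ × 379 = 268 × 379 mm

268 × 379 mm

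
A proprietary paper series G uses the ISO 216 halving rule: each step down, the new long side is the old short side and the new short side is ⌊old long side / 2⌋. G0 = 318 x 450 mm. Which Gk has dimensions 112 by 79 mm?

G0: 318 × 450 mm
G1: 225 × 318 mm
G2: 159 × 225 mm
G3: 112 × 159 mm
G4: 79 × 112 mm
G5: 56 × 79 mm
→ matches G4.

G4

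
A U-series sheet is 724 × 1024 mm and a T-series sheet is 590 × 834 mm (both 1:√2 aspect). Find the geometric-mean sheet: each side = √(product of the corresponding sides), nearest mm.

654 × 924 mm

Short side: √(724 · 590) = √427160 ≈ 653.6 → 654 mm
Long side: √(1024 · 834) = √854016 ≈ 924.1 → 924 mm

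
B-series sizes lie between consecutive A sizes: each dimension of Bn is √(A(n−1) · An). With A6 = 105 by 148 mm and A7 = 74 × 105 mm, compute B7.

88 × 125 mm

Short side: √(105 · 74) = √7770 ≈ 88.1 → 88 mm
Long side: √(148 · 105) = √15540 ≈ 124.7 → 125 mm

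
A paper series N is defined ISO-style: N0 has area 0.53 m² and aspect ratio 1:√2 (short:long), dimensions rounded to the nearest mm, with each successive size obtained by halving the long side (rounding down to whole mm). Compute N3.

216 × 306 mm

Let N0's short side be w mm. w · w√2 = 0.53 m² = 530,000 mm², so w ≈ 612.2 mm and w√2 ≈ 865.8 mm → N0 = 612 × 866 mm.
N1: ⌊866/2⌋ × 612 = 433 × 612 mm
N2: ⌊612/2⌋ × 433 = 306 × 433 mm
N3: ⌊433/2⌋ × 306 = 216 × 306 mm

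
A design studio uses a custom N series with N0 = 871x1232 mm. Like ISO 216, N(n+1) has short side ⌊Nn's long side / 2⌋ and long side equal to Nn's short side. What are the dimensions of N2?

435 × 616 mm

N1: ⌊1232/2⌋ × 871 = 616 × 871 mm
N2: ⌊871/2⌋ × 616 = 435 × 616 mm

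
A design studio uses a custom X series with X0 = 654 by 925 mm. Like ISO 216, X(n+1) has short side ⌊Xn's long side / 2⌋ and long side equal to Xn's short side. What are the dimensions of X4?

X1: ⌊925/2⌋ × 654 = 462 × 654 mm
X2: ⌊654/2⌋ × 462 = 327 × 462 mm
X3: ⌊462/2⌋ × 327 = 231 × 327 mm
X4: ⌊327/2⌋ × 231 = 163 × 231 mm

163 × 231 mm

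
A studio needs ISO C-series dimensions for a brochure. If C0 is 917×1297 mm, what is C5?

C1: ⌊1297/2⌋ × 917 = 648 × 917 mm
C2: ⌊917/2⌋ × 648 = 458 × 648 mm
C3: ⌊648/2⌋ × 458 = 324 × 458 mm
C4: ⌊458/2⌋ × 324 = 229 × 324 mm
C5: ⌊324/2⌋ × 229 = 162 × 229 mm

162 × 229 mm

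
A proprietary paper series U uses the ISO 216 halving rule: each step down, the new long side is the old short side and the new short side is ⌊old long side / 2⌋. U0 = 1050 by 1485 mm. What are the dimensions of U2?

525 × 742 mm

U1: ⌊1485/2⌋ × 1050 = 742 × 1050 mm
U2: ⌊1050/2⌋ × 742 = 525 × 742 mm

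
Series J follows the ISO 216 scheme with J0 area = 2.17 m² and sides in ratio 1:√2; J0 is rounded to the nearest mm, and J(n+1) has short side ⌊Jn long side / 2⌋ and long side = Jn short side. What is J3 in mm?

438 × 619 mm

Let J0's short side be w mm. w · w√2 = 2.17 m² = 2,170,000 mm², so w ≈ 1238.7 mm and w√2 ≈ 1751.8 mm → J0 = 1239 × 1752 mm.
J1: ⌊1752/2⌋ × 1239 = 876 × 1239 mm
J2: ⌊1239/2⌋ × 876 = 619 × 876 mm
J3: ⌊876/2⌋ × 619 = 438 × 619 mm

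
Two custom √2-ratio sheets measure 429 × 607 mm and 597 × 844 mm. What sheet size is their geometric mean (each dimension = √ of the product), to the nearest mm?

506 × 716 mm

Short side: √(429 · 597) = √256113 ≈ 506.1 → 506 mm
Long side: √(607 · 844) = √512308 ≈ 715.8 → 716 mm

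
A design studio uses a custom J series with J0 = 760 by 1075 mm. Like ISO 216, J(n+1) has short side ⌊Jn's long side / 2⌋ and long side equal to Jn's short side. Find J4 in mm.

190 × 268 mm

J1: ⌊1075/2⌋ × 760 = 537 × 760 mm
J2: ⌊760/2⌋ × 537 = 380 × 537 mm
J3: ⌊537/2⌋ × 380 = 268 × 380 mm
J4: ⌊380/2⌋ × 268 = 190 × 268 mm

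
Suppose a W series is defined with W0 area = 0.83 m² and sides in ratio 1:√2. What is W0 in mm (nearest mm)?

Let the short side be w mm. Then w · w√2 = 0.83 m² = 830,000 mm².
w² = 830,000/√2, so w ≈ 766.1 mm; long side = w√2 ≈ 1083.4 mm.

766 × 1083 mm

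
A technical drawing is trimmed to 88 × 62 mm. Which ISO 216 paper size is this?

Aspect ratio 88/62 ≈ 1.419 — close to the ISO √2 ≈ 1.414.
In the B-series (B0 = 1000 × 1414 mm): B8 = 62 × 88 mm.

B8 (62 × 88 mm)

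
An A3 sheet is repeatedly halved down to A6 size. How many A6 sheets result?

8

Each ISO step halves the sheet: 1 × A3 → 2 × A4 → 4 × A5 → 8 × A6
From A3 to A6 is 3 halving steps: 2^3 = 8.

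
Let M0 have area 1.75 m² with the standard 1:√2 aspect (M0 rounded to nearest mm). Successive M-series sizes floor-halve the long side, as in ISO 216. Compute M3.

393 × 556 mm

Let M0's short side be w mm. w · w√2 = 1.75 m² = 1,750,000 mm², so w ≈ 1112.4 mm and w√2 ≈ 1573.2 mm → M0 = 1112 × 1573 mm.
M1: ⌊1573/2⌋ × 1112 = 786 × 1112 mm
M2: ⌊1112/2⌋ × 786 = 556 × 786 mm
M3: ⌊786/2⌋ × 556 = 393 × 556 mm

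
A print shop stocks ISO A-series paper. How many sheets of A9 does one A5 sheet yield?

16

Each ISO step halves the sheet: 1 × A5 → 2 × A6 → 4 × A7 → 8 × A8 → …
From A5 to A9 is 4 halving steps: 2^4 = 16.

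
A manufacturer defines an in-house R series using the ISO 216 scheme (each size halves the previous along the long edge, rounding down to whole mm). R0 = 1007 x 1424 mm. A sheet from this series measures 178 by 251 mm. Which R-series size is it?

R5

R0: 1007 × 1424 mm
R1: 712 × 1007 mm
R2: 503 × 712 mm
R3: 356 × 503 mm
R4: 251 × 356 mm
R5: 178 × 251 mm
R6: 125 × 178 mm
→ matches R5.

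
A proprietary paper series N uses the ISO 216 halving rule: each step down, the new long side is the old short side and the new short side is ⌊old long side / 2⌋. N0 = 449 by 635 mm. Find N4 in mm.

N1: ⌊635/2⌋ × 449 = 317 × 449 mm
N2: ⌊449/2⌋ × 317 = 224 × 317 mm
N3: ⌊317/2⌋ × 224 = 158 × 224 mm
N4: ⌊224/2⌋ × 158 = 112 × 158 mm

112 × 158 mm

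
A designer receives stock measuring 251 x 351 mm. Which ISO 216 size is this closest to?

B4 (250 × 353 mm)

Aspect ratio 351/251 ≈ 1.398 (ISO target is √2 ≈ 1.414).
In the B-series (B0 = 1000 × 1414 mm): B4 = 250 × 353 mm.
Off by 3 mm total — nearest standard size.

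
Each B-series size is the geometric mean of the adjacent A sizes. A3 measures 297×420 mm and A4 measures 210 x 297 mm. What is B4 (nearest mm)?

Short side: √(297 · 210) = √62370 ≈ 249.7 → 250 mm
Long side: √(420 · 297) = √124740 ≈ 353.2 → 353 mm

250 × 353 mm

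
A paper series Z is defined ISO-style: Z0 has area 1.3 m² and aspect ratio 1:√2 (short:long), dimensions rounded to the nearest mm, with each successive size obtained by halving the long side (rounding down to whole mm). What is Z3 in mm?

Let Z0's short side be w mm. w · w√2 = 1.3 m² = 1,300,000 mm², so w ≈ 958.8 mm and w√2 ≈ 1355.9 mm → Z0 = 959 × 1356 mm.
Z1: ⌊1356/2⌋ × 959 = 678 × 959 mm
Z2: ⌊959/2⌋ × 678 = 479 × 678 mm
Z3: ⌊678/2⌋ × 479 = 339 × 479 mm

339 × 479 mm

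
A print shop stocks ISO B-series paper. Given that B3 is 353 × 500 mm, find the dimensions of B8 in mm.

B4: ⌊500/2⌋ × 353 = 250 × 353 mm
B5: ⌊353/2⌋ × 250 = 176 × 250 mm
B6: ⌊250/2⌋ × 176 = 125 × 176 mm
B7: ⌊176/2⌋ × 125 = 88 × 125 mm
B8: ⌊125/2⌋ × 88 = 62 × 88 mm

62 × 88 mm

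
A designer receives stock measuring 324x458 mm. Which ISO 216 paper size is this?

Aspect ratio 458/324 ≈ 1.414 — close to the ISO √2 ≈ 1.414.
In the C-series (envelope sizes, between A and B): C3 = 324 × 458 mm.

C3 (324 × 458 mm)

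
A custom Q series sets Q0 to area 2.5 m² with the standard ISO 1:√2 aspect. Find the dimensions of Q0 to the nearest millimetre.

1330 × 1880 mm

Let the short side be w mm. Then w · w√2 = 2.5 m² = 2,500,000 mm².
w² = 2,500,000/√2, so w ≈ 1329.6 mm; long side = w√2 ≈ 1880.3 mm.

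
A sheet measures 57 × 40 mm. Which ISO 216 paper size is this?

Aspect ratio 57/40 ≈ 1.425 — close to the ISO √2 ≈ 1.414.
In the C-series (envelope sizes, between A and B): C9 = 40 × 57 mm.

C9 (40 × 57 mm)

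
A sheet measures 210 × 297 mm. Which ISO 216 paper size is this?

Aspect ratio 297/210 ≈ 1.414 — close to the ISO √2 ≈ 1.414.
In the A-series (A0 area = 1 m²): A4 = 210 × 297 mm.

A4 (210 × 297 mm)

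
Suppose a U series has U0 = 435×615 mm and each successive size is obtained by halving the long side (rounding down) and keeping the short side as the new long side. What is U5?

76 × 108 mm

U1: ⌊615/2⌋ × 435 = 307 × 435 mm
U2: ⌊435/2⌋ × 307 = 217 × 307 mm
U3: ⌊307/2⌋ × 217 = 153 × 217 mm
U4: ⌊217/2⌋ × 153 = 108 × 153 mm
U5: ⌊153/2⌋ × 108 = 76 × 108 mm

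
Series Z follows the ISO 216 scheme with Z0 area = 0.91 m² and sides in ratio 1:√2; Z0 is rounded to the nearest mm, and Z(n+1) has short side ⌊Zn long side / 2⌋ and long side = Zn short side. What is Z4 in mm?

200 × 283 mm

Let Z0's short side be w mm. w · w√2 = 0.91 m² = 910,000 mm², so w ≈ 802.2 mm and w√2 ≈ 1134.4 mm → Z0 = 802 × 1134 mm.
Z1: ⌊1134/2⌋ × 802 = 567 × 802 mm
Z2: ⌊802/2⌋ × 567 = 401 × 567 mm
Z3: ⌊567/2⌋ × 401 = 283 × 401 mm
Z4: ⌊401/2⌋ × 283 = 200 × 283 mm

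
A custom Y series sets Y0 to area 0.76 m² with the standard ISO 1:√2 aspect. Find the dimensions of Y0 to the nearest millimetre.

733 × 1037 mm

Let the short side be w mm. Then w · w√2 = 0.76 m² = 760,000 mm².
w² = 760,000/√2, so w ≈ 733.1 mm; long side = w√2 ≈ 1036.7 mm.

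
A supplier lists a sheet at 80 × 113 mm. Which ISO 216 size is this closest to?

C7 (81 × 114 mm)

Aspect ratio 113/80 ≈ 1.413 — close to the ISO √2 ≈ 1.414.
In the C-series (envelope sizes, between A and B): C7 = 81 × 114 mm.
Off by 2 mm total — nearest standard size.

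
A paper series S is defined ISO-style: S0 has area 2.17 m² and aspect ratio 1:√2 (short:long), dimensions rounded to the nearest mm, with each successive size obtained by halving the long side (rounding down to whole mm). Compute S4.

Let S0's short side be w mm. w · w√2 = 2.17 m² = 2,170,000 mm², so w ≈ 1238.7 mm and w√2 ≈ 1751.8 mm → S0 = 1239 × 1752 mm.
S1: ⌊1752/2⌋ × 1239 = 876 × 1239 mm
S2: ⌊1239/2⌋ × 876 = 619 × 876 mm
S3: ⌊876/2⌋ × 619 = 438 × 619 mm
S4: ⌊619/2⌋ × 438 = 309 × 438 mm

309 × 438 mm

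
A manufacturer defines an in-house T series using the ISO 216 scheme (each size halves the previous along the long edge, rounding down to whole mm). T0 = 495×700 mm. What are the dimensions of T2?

T1: ⌊700/2⌋ × 495 = 350 × 495 mm
T2: ⌊495/2⌋ × 350 = 247 × 350 mm

247 × 350 mm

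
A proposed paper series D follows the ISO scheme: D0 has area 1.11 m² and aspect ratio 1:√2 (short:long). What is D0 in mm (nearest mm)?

886 × 1253 mm

Let the short side be w mm. Then w · w√2 = 1.11 m² = 1,110,000 mm².
w² = 1,110,000/√2, so w ≈ 885.9 mm; long side = w√2 ≈ 1252.9 mm.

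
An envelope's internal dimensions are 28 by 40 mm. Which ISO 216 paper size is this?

C10 (28 × 40 mm)

Aspect ratio 40/28 ≈ 1.429 — close to the ISO √2 ≈ 1.414.
In the C-series (envelope sizes, between A and B): C10 = 28 × 40 mm.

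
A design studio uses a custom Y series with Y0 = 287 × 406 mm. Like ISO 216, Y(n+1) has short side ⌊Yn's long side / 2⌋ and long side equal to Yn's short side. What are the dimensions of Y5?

50 × 71 mm

Y1 = 203 × 287 mm (from Y0 by 1 halving).
Y2: ⌊287/2⌋ × 203 = 143 × 203 mm
Y3: ⌊203/2⌋ × 143 = 101 × 143 mm
Y4: ⌊143/2⌋ × 101 = 71 × 101 mm
Y5: ⌊101/2⌋ × 71 = 50 × 71 mm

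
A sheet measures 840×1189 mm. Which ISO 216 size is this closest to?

A0 (841 × 1189 mm)

Aspect ratio 1189/840 ≈ 1.415 — close to the ISO √2 ≈ 1.414.
In the A-series (A0 area = 1 m²): A0 = 841 × 1189 mm.
Off by 1 mm total — nearest standard size.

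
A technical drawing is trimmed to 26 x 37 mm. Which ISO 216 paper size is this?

A10 (26 × 37 mm)

Aspect ratio 37/26 ≈ 1.423 — close to the ISO √2 ≈ 1.414.
In the A-series (A0 area = 1 m²): A10 = 26 × 37 mm.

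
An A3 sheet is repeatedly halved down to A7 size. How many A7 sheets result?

Each ISO step halves the sheet: 1 × A3 → 2 × A4 → 4 × A5 → 8 × A6 → …
From A3 to A7 is 4 halving steps: 2^4 = 16.

16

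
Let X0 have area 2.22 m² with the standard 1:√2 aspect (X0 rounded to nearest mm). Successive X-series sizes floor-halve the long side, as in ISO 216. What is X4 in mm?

313 × 443 mm

Let X0's short side be w mm. w · w√2 = 2.22 m² = 2,220,000 mm², so w ≈ 1252.9 mm and w√2 ≈ 1771.9 mm → X0 = 1253 × 1772 mm.
X1: ⌊1772/2⌋ × 1253 = 886 × 1253 mm
X2: ⌊1253/2⌋ × 886 = 626 × 886 mm
X3: ⌊886/2⌋ × 626 = 443 × 626 mm
X4: ⌊626/2⌋ × 443 = 313 × 443 mm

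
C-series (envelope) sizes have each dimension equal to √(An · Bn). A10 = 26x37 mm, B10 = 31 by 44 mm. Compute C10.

28 × 40 mm

Short side: √(26 · 31) = √806 ≈ 28.4 → 28 mm
Long side: √(37 · 44) = √1628 ≈ 40.3 → 40 mm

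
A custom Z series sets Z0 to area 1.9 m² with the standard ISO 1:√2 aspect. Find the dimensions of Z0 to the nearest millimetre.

Let the short side be w mm. Then w · w√2 = 1.9 m² = 1,900,000 mm².
w² = 1,900,000/√2, so w ≈ 1159.1 mm; long side = w√2 ≈ 1639.2 mm.

1159 × 1639 mm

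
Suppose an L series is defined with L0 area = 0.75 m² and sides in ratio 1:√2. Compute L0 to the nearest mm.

728 × 1030 mm

Let the short side be w mm. Then w · w√2 = 0.75 m² = 750,000 mm².
w² = 750,000/√2, so w ≈ 728.2 mm; long side = w√2 ≈ 1029.9 mm.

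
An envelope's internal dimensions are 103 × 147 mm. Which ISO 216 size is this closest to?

A6 (105 × 148 mm)

Aspect ratio 147/103 ≈ 1.427 — close to the ISO √2 ≈ 1.414.
In the A-series (A0 area = 1 m²): A6 = 105 × 148 mm.
Off by 3 mm total — nearest standard size.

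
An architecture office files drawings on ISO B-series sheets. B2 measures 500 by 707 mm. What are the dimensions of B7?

88 × 125 mm

B3: ⌊707/2⌋ × 500 = 353 × 500 mm
B4: ⌊500/2⌋ × 353 = 250 × 353 mm
B5: ⌊353/2⌋ × 250 = 176 × 250 mm
B6: ⌊250/2⌋ × 176 = 125 × 176 mm
B7: ⌊176/2⌋ × 125 = 88 × 125 mm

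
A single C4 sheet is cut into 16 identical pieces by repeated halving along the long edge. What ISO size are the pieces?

C8

16 = 2^4, so 4 halving steps.
C4 → C5 → … → C8 after 4 steps.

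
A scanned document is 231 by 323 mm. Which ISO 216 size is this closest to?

C4 (229 × 324 mm)

Aspect ratio 323/231 ≈ 1.398 (ISO target is √2 ≈ 1.414).
In the C-series (envelope sizes, between A and B): C4 = 229 × 324 mm.
Off by 3 mm total — nearest standard size.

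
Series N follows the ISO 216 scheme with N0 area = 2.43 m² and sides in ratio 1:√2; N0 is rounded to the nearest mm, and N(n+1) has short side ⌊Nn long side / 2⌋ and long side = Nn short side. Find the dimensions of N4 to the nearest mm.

327 × 463 mm

Let N0's short side be w mm. w · w√2 = 2.43 m² = 2,430,000 mm², so w ≈ 1310.8 mm and w√2 ≈ 1853.8 mm → N0 = 1311 × 1854 mm.
N1: ⌊1854/2⌋ × 1311 = 927 × 1311 mm
N2: ⌊1311/2⌋ × 927 = 655 × 927 mm
N3: ⌊927/2⌋ × 655 = 463 × 655 mm
N4: ⌊655/2⌋ × 463 = 327 × 463 mm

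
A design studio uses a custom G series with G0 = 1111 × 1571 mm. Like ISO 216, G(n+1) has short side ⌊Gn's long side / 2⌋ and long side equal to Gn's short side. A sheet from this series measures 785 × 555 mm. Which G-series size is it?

G2

G0: 1111 × 1571 mm
G1: 785 × 1111 mm
G2: 555 × 785 mm
G3: 392 × 555 mm
→ matches G2.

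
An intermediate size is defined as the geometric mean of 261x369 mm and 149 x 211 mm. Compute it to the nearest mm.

Short side: √(261 · 149) = √38889 ≈ 197.2 → 197 mm
Long side: √(369 · 211) = √77859 ≈ 279.0 → 279 mm

197 × 279 mm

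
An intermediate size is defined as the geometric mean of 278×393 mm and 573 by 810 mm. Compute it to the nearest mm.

Short side: √(278 · 573) = √159294 ≈ 399.1 → 399 mm
Long side: √(393 · 810) = √318330 ≈ 564.2 → 564 mm

399 × 564 mm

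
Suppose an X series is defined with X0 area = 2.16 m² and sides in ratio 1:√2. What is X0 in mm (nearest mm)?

Let the short side be w mm. Then w · w√2 = 2.16 m² = 2,160,000 mm².
w² = 2,160,000/√2, so w ≈ 1235.9 mm; long side = w√2 ≈ 1747.8 mm.

1236 × 1748 mm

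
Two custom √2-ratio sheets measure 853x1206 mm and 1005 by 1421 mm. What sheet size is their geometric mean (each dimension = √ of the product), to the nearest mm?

Short side: √(853 · 1005) = √857265 ≈ 925.9 → 926 mm
Long side: √(1206 · 1421) = √1713726 ≈ 1309.1 → 1309 mm

926 × 1309 mm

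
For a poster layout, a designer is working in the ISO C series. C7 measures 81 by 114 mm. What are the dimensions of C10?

28 × 40 mm

C8: ⌊114/2⌋ × 81 = 57 × 81 mm
C9: ⌊81/2⌋ × 57 = 40 × 57 mm
C10: ⌊57/2⌋ × 40 = 28 × 40 mm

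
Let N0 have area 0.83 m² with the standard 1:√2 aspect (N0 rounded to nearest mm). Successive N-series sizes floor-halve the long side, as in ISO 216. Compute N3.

270 × 383 mm

Let N0's short side be w mm. w · w√2 = 0.83 m² = 830,000 mm², so w ≈ 766.1 mm and w√2 ≈ 1083.4 mm → N0 = 766 × 1083 mm.
N1: ⌊1083/2⌋ × 766 = 541 × 766 mm
N2: ⌊766/2⌋ × 541 = 383 × 541 mm
N3: ⌊541/2⌋ × 383 = 270 × 383 mm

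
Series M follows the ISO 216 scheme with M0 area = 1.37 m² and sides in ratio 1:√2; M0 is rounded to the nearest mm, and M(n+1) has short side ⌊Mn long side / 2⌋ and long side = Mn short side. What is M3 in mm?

Let M0's short side be w mm. w · w√2 = 1.37 m² = 1,370,000 mm², so w ≈ 984.2 mm and w√2 ≈ 1391.9 mm → M0 = 984 × 1392 mm.
M1: ⌊1392/2⌋ × 984 = 696 × 984 mm
M2: ⌊984/2⌋ × 696 = 492 × 696 mm
M3: ⌊696/2⌋ × 492 = 348 × 492 mm

348 × 492 mm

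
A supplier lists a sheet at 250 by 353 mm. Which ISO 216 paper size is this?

Aspect ratio 353/250 ≈ 1.412 — close to the ISO √2 ≈ 1.414.
In the B-series (B0 = 1000 × 1414 mm): B4 = 250 × 353 mm.

B4 (250 × 353 mm)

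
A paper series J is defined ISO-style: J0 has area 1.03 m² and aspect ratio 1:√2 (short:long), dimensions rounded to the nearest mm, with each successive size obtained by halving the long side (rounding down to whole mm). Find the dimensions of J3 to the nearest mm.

301 × 426 mm

Let J0's short side be w mm. w · w√2 = 1.03 m² = 1,030,000 mm², so w ≈ 853.4 mm and w√2 ≈ 1206.9 mm → J0 = 853 × 1207 mm.
J1: ⌊1207/2⌋ × 853 = 603 × 853 mm
J2: ⌊853/2⌋ × 603 = 426 × 603 mm
J3: ⌊603/2⌋ × 426 = 301 × 426 mm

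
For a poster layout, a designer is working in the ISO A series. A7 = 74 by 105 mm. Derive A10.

26 × 37 mm

A8: ⌊105/2⌋ × 74 = 52 × 74 mm
A9: ⌊74/2⌋ × 52 = 37 × 52 mm
A10: ⌊52/2⌋ × 37 = 26 × 37 mm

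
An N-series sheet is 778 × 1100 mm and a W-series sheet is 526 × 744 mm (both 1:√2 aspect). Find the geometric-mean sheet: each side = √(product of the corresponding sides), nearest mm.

640 × 905 mm

Short side: √(778 · 526) = √409228 ≈ 639.7 → 640 mm
Long side: √(1100 · 744) = √818400 ≈ 904.7 → 905 mm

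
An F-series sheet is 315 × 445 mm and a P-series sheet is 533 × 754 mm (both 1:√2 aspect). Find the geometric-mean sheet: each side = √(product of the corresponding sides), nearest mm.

Short side: √(315 · 533) = √167895 ≈ 409.7 → 410 mm
Long side: √(445 · 754) = √335530 ≈ 579.2 → 579 mm

410 × 579 mm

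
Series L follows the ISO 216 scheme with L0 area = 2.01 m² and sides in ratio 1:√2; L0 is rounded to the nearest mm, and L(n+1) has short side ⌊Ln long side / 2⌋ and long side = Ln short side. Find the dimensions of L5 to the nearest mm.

210 × 298 mm

Let L0's short side be w mm. w · w√2 = 2.01 m² = 2,010,000 mm², so w ≈ 1192.2 mm and w√2 ≈ 1686.0 mm → L0 = 1192 × 1686 mm.
L1: ⌊1686/2⌋ × 1192 = 843 × 1192 mm
L2: ⌊1192/2⌋ × 843 = 596 × 843 mm
L3: ⌊843/2⌋ × 596 = 421 × 596 mm
L4: ⌊596/2⌋ × 421 = 298 × 421 mm
L5: ⌊421/2⌋ × 298 = 210 × 298 mm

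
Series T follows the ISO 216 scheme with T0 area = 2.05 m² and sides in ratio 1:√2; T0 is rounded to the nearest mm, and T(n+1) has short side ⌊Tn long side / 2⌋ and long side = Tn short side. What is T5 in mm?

Let T0's short side be w mm. w · w√2 = 2.05 m² = 2,050,000 mm², so w ≈ 1204.0 mm and w√2 ≈ 1702.7 mm → T0 = 1204 × 1703 mm.
T1: ⌊1703/2⌋ × 1204 = 851 × 1204 mm
T2: ⌊1204/2⌋ × 851 = 602 × 851 mm
T3: ⌊851/2⌋ × 602 = 425 × 602 mm
T4: ⌊602/2⌋ × 425 = 301 × 425 mm
T5: ⌊425/2⌋ × 301 = 212 × 301 mm

212 × 301 mm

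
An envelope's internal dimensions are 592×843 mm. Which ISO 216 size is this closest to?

Aspect ratio 843/592 ≈ 1.424 — close to the ISO √2 ≈ 1.414.
In the A-series (A0 area = 1 m²): A1 = 594 × 841 mm.
Off by 4 mm total — nearest standard size.

A1 (594 × 841 mm)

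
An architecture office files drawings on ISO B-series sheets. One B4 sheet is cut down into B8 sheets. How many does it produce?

Each ISO step halves the sheet: 1 × B4 → 2 × B5 → 4 × B6 → 8 × B7 → …
From B4 to B8 is 4 halving steps: 2^4 = 16.

16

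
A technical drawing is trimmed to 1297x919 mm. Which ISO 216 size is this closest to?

C0 (917 × 1297 mm)

Aspect ratio 1297/919 ≈ 1.411 — close to the ISO √2 ≈ 1.414.
In the C-series (envelope sizes, between A and B): C0 = 917 × 1297 mm.
Off by 2 mm total — nearest standard size.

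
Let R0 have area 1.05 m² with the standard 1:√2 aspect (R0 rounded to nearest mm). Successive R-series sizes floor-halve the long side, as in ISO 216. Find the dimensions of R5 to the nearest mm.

152 × 215 mm

Let R0's short side be w mm. w · w√2 = 1.05 m² = 1,050,000 mm², so w ≈ 861.7 mm and w√2 ≈ 1218.6 mm → R0 = 862 × 1219 mm.
R1: ⌊1219/2⌋ × 862 = 609 × 862 mm
R2: ⌊862/2⌋ × 609 = 431 × 609 mm
R3: ⌊609/2⌋ × 431 = 304 × 431 mm
R4: ⌊431/2⌋ × 304 = 215 × 304 mm
R5: ⌊304/2⌋ × 215 = 152 × 215 mm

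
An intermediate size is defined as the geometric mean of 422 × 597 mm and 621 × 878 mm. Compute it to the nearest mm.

Short side: √(422 · 621) = √262062 ≈ 511.9 → 512 mm
Long side: √(597 · 878) = √524166 ≈ 724.0 → 724 mm

512 × 724 mm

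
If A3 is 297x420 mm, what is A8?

A4: ⌊420/2⌋ × 297 = 210 × 297 mm
A5: ⌊297/2⌋ × 210 = 148 × 210 mm
A6: ⌊210/2⌋ × 148 = 105 × 148 mm
A7: ⌊148/2⌋ × 105 = 74 × 105 mm
A8: ⌊105/2⌋ × 74 = 52 × 74 mm

52 × 74 mm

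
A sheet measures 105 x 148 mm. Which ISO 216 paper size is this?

A6 (105 × 148 mm)

Aspect ratio 148/105 ≈ 1.410 — close to the ISO √2 ≈ 1.414.
In the A-series (A0 area = 1 m²): A6 = 105 × 148 mm.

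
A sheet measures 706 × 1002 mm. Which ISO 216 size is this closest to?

Aspect ratio 1002/706 ≈ 1.419 — close to the ISO √2 ≈ 1.414.
In the B-series (B0 = 1000 × 1414 mm): B1 = 707 × 1000 mm.
Off by 3 mm total — nearest standard size.

B1 (707 × 1000 mm)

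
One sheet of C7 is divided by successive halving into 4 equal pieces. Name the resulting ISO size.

C9

4 = 2^2, so 2 halving steps.
C7 → C8 → … → C9 after 2 steps.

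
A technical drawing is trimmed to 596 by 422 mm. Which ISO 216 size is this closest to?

Aspect ratio 596/422 ≈ 1.412 — close to the ISO √2 ≈ 1.414.
In the A-series (A0 area = 1 m²): A2 = 420 × 594 mm.
Off by 4 mm total — nearest standard size.

A2 (420 × 594 mm)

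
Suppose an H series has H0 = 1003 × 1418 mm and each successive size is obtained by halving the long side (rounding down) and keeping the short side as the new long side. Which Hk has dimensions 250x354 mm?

H0: 1003 × 1418 mm
H1: 709 × 1003 mm
H2: 501 × 709 mm
H3: 354 × 501 mm
H4: 250 × 354 mm
H5: 177 × 250 mm
→ matches H4.

H4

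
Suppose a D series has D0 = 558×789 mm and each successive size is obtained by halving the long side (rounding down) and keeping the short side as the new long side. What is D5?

98 × 139 mm

D1: ⌊789/2⌋ × 558 = 394 × 558 mm
D2: ⌊558/2⌋ × 394 = 279 × 394 mm
D3: ⌊394/2⌋ × 279 = 197 × 279 mm
D4: ⌊279/2⌋ × 197 = 139 × 197 mm
D5: ⌊197/2⌋ × 139 = 98 × 139 mm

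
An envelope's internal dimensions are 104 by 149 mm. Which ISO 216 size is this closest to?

A6 (105 × 148 mm)

Aspect ratio 149/104 ≈ 1.433 (ISO target is √2 ≈ 1.414).
In the A-series (A0 area = 1 m²): A6 = 105 × 148 mm.
Off by 2 mm total — nearest standard size.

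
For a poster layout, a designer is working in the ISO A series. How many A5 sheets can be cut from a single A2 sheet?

Each ISO step halves the sheet: 1 × A2 → 2 × A3 → 4 × A4 → 8 × A5
From A2 to A5 is 3 halving steps: 2^3 = 8.

8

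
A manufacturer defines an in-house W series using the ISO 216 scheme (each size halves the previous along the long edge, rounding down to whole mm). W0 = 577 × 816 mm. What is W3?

W1: ⌊816/2⌋ × 577 = 408 × 577 mm
W2: ⌊577/2⌋ × 408 = 288 × 408 mm
W3: ⌊408/2⌋ × 288 = 204 × 288 mm

204 × 288 mm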